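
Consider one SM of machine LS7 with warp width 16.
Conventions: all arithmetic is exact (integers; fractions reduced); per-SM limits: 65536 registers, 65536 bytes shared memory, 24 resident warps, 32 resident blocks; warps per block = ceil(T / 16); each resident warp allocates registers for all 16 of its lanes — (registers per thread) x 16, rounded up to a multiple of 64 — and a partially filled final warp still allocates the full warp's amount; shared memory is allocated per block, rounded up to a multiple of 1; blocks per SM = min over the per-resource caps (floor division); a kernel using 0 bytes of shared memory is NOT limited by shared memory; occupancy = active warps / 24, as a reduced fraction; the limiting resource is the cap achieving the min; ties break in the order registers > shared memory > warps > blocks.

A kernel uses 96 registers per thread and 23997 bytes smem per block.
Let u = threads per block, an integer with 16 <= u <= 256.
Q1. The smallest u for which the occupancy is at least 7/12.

Answer: u = 97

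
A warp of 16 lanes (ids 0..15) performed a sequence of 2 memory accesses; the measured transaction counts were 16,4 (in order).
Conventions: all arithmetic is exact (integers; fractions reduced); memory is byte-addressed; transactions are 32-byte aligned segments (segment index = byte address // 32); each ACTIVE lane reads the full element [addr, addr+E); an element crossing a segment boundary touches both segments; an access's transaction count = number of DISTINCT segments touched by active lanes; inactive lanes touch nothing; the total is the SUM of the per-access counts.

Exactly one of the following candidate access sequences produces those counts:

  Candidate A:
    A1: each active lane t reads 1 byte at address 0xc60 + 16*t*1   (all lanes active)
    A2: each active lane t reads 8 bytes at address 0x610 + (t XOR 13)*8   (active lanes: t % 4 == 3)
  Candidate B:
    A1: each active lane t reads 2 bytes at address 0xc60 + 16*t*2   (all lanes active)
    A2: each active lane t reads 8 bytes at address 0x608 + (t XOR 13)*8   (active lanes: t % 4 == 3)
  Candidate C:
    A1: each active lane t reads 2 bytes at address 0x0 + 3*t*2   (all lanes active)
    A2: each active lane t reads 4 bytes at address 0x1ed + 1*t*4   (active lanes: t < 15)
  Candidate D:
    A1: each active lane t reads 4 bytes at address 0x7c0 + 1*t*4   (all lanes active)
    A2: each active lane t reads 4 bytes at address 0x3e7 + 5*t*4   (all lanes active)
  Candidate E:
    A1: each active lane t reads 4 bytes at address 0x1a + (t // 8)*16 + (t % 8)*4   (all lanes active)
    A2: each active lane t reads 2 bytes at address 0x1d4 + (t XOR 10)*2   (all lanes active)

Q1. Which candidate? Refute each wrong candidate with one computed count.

A: A1 gives 8 transactions, not 16
C: A1 gives 3 transactions, not 16
D: A1 gives 2 transactions, not 16
E: A1 gives 3 transactions, not 16
B: all counts match (16,4)

Answer: B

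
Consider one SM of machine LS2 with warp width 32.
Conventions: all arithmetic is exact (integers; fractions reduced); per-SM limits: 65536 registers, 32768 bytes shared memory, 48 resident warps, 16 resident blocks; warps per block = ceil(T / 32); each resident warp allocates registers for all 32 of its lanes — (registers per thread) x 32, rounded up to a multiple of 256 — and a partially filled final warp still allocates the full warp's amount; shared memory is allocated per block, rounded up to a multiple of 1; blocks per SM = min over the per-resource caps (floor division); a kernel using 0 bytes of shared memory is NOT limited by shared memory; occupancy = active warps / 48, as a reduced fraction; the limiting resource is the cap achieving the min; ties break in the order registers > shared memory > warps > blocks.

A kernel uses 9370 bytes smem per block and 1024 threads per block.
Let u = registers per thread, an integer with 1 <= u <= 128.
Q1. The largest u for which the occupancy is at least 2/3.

Answer: u = 64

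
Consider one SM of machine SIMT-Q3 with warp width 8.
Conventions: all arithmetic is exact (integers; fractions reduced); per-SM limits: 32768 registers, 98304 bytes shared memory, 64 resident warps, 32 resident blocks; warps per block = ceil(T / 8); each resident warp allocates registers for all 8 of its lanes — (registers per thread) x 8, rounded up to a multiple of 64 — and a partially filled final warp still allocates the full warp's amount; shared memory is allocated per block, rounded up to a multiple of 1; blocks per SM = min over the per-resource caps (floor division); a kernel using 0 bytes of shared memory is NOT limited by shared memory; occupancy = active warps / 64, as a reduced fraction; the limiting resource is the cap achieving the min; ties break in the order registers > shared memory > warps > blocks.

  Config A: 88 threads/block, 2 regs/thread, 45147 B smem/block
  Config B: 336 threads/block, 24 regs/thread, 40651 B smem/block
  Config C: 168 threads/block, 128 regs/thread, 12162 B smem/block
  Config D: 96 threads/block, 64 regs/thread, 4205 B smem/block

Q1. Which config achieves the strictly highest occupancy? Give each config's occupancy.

occupancies: A 11/32, B 21/32, C 21/64, D 15/16

Answer: D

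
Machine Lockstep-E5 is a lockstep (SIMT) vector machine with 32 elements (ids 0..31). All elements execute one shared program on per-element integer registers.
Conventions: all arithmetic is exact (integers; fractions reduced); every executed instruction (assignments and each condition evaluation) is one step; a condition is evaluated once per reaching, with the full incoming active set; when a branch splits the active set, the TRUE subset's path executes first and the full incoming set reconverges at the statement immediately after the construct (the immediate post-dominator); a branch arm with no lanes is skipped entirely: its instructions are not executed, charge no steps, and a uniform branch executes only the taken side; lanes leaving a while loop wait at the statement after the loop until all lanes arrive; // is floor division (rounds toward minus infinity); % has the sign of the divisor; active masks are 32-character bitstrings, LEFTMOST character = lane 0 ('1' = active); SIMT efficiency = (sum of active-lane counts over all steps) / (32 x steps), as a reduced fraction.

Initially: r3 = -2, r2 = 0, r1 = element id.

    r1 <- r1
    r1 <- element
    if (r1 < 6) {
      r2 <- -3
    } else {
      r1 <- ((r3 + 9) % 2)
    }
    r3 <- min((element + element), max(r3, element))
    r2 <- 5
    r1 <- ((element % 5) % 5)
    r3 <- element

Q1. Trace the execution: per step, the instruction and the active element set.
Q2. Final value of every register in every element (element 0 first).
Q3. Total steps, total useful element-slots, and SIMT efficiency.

step 0: r1 <- r1                     11111111111111111111111111111111
step 1: r1 <- element                11111111111111111111111111111111
step 2: eval (r1 < 6)                11111111111111111111111111111111
step 3: r2 <- -3                     11111100000000000000000000000000
step 4: r1 <- ((r3 + 9) % 2)         00000011111111111111111111111111
step 5: r3 <- min((element + element), max(r3, element)) 11111111111111111111111111111111
step 6: r2 <- 5                      11111111111111111111111111111111
step 7: r1 <- ((element % 5) % 5)    11111111111111111111111111111111
step 8: r3 <- element                11111111111111111111111111111111

Answer: 9 steps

r3: 0,1,2,3,4,5,6,7,8,9,10,11,12,13,14,15,16,17,18,19,20,21,22,23,24,25,26,27,28,29,30,31
r2: 5,5,5,5,5,5,5,5,5,5,5,5,5,5,5,5,5,5,5,5,5,5,5,5,5,5,5,5,5,5,5,5
r1: 0,1,2,3,4,0,1,2,3,4,0,1,2,3,4,0,1,2,3,4,0,1,2,3,4,0,1,2,3,4,0,1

steps = 9; useful = 256; efficiency = 256/288 = 8/9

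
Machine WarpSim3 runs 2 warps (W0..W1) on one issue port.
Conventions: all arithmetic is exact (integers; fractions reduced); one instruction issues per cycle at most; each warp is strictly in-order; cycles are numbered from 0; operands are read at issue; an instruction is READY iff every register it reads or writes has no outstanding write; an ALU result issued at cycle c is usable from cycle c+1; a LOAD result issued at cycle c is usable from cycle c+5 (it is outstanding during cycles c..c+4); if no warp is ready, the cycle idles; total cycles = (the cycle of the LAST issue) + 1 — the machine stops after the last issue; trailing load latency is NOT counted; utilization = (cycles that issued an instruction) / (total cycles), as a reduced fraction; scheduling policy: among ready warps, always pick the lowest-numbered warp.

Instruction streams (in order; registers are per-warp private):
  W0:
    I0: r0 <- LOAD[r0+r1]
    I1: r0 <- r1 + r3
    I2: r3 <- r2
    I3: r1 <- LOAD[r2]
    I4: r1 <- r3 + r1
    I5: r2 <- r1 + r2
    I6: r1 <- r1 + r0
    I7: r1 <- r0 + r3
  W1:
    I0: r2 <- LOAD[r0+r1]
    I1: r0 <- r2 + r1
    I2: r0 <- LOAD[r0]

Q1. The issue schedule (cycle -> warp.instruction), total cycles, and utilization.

cycle 0: W0.I0
cycle 1: W1.I0
cycle 2: idle
cycle 3: idle
cycle 4: idle
cycle 5: W0.I1
cycle 6: W0.I2
cycle 7: W0.I3
cycle 8: W1.I1
cycle 9: W1.I2
cycle 10: idle
cycle 11: idle
cycle 12: W0.I4
cycle 13: W0.I5
cycle 14: W0.I6
cycle 15: W0.I7

Answer: 16 cycles, utilization 11/16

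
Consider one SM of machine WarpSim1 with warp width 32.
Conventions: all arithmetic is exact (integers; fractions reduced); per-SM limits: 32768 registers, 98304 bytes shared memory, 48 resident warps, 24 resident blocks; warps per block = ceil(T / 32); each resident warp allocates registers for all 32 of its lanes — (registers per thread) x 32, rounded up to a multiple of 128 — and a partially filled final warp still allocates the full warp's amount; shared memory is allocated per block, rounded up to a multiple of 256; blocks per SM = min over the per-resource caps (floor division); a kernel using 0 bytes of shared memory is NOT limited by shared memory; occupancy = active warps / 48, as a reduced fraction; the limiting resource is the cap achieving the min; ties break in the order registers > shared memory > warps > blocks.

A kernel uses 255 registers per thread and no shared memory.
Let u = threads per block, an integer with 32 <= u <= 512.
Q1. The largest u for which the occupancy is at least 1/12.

Answer: u = 128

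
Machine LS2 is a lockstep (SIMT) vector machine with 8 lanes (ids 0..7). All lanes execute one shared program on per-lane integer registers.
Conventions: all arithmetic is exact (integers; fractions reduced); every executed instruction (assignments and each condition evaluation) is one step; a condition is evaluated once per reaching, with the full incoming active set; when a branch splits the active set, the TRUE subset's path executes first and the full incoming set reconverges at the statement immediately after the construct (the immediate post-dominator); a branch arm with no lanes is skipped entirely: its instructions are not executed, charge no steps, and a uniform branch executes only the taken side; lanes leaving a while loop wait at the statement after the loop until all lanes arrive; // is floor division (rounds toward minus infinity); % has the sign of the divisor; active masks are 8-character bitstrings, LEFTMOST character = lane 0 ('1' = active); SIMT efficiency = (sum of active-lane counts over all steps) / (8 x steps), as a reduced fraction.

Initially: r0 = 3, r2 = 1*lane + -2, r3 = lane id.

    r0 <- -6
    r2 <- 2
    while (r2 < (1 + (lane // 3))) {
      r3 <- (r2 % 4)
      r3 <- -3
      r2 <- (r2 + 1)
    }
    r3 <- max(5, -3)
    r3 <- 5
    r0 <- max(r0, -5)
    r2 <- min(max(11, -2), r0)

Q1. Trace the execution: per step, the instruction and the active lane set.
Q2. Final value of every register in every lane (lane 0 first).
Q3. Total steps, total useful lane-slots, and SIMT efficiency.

step 0: r0 <- -6                     11111111
step 1: r2 <- 2                      11111111
step 2: eval (r2 < (1 + (lane // 3))) 11111111
step 3: r3 <- (r2 % 4)               00000011
step 4: r3 <- -3                     00000011
step 5: r2 <- (r2 + 1)               00000011
step 6: eval (r2 < (1 + (lane // 3))) 00000011
step 7: r3 <- max(5, -3)             11111111
step 8: r3 <- 5                      11111111
step 9: r0 <- max(r0, -5)            11111111
step 10: r2 <- min(max(11, -2), r0)   11111111

Answer: 11 steps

r0: -5,-5,-5,-5,-5,-5,-5,-5
r2: -5,-5,-5,-5,-5,-5,-5,-5
r3: 5,5,5,5,5,5,5,5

steps = 11; useful = 64; efficiency = 64/88 = 8/11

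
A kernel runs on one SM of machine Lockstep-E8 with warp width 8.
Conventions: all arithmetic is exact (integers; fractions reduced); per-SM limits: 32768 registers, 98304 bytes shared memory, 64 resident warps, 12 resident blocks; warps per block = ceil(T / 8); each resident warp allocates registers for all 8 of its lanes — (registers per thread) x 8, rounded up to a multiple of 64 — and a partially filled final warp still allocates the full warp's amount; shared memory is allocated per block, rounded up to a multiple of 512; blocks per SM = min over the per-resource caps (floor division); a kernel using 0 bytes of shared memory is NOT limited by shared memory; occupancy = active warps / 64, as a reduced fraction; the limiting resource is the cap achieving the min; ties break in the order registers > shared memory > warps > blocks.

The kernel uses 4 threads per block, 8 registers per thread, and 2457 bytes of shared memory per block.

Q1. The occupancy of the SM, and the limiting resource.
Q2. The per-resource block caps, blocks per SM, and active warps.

Answer: occupancy 3/16, limited by blocks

registers: 512 blocks
shared memory: 38 blocks
warps: 64 blocks
blocks: 12 blocks

Answer: 12 blocks, 12 active warps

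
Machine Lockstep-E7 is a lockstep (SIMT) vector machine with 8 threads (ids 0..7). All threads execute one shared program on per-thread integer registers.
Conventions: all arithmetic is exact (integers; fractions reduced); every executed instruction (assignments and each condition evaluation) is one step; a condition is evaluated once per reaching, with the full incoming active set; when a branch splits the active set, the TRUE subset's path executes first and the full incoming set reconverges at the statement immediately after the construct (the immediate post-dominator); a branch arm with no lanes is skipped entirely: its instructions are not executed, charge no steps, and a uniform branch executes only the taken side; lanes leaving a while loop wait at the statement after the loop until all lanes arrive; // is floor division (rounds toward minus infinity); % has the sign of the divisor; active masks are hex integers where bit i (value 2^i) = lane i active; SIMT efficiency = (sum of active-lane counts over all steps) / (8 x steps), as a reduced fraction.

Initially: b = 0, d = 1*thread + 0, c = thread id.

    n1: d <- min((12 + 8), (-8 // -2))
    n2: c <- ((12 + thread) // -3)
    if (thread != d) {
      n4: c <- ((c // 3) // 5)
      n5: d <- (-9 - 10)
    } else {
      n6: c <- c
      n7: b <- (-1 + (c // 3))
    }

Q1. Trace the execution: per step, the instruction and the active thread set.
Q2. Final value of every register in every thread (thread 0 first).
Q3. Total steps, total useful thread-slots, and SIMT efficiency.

step 0: d <- min((12 + 8), (-8 // -2)) 0xff
step 1: c <- ((12 + thread) // -3)   0xff
step 2: eval (thread != d)           0xff
step 3: c <- ((c // 3) // 5)         0xef
step 4: d <- (-9 - 10)               0xef
step 5: c <- c                       0x10
step 6: b <- (-1 + (c // 3))         0x10

Answer: 7 steps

b: 0,0,0,0,-3,0,0,0
d: -19,-19,-19,-19,4,-19,-19,-19
c: -1,-1,-1,-1,-6,-1,-1,-1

steps = 7; useful = 40; efficiency = 40/56 = 5/7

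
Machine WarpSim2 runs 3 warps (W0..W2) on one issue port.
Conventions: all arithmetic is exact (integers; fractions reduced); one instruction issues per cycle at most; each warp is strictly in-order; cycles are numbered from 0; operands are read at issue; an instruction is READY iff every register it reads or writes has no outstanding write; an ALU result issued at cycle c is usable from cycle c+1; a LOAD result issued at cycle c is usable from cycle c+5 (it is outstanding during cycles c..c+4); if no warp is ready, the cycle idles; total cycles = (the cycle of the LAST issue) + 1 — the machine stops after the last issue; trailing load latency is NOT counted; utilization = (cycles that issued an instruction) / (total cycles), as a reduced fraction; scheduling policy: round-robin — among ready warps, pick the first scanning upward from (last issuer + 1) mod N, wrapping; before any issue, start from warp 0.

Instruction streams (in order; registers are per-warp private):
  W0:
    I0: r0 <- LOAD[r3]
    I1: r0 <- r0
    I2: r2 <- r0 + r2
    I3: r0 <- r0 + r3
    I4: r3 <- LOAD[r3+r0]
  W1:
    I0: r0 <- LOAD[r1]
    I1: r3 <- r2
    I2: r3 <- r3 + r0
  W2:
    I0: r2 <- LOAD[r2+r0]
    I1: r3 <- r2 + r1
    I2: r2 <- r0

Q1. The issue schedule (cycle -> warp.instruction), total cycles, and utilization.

cycle 0: W0.I0
cycle 1: W1.I0
cycle 2: W2.I0
cycle 3: W1.I1
cycle 4: idle
cycle 5: W0.I1
cycle 6: W1.I2
cycle 7: W2.I1
cycle 8: W0.I2
cycle 9: W2.I2
cycle 10: W0.I3
cycle 11: W0.I4

Answer: 12 cycles, utilization 11/12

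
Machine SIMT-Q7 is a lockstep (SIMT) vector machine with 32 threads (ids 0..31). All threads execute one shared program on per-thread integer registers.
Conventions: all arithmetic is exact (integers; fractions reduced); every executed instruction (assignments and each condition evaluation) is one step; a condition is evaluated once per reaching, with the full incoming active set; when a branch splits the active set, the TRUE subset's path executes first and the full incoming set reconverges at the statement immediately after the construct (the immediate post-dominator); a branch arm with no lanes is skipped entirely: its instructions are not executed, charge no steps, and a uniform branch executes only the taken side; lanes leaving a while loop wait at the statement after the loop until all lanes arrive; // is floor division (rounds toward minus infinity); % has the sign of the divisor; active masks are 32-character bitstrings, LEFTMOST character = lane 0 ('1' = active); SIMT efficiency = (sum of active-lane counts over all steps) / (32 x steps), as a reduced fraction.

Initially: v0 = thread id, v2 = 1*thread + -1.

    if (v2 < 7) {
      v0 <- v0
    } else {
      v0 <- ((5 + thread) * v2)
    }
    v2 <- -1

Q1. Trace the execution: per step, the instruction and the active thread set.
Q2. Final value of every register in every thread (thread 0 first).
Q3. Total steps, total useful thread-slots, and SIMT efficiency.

step 0: eval (v2 < 7)                11111111111111111111111111111111
step 1: v0 <- v0                     11111111000000000000000000000000
step 2: v0 <- ((5 + thread) * v2)    00000000111111111111111111111111
step 3: v2 <- -1                     11111111111111111111111111111111

Answer: 4 steps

v0: 0,1,2,3,4,5,6,7,91,112,135,160,187,216,247,280,315,352,391,432,475,520,567,616,667,720,775,832,891,952,1015,1080
v2: -1,-1,-1,-1,-1,-1,-1,-1,-1,-1,-1,-1,-1,-1,-1,-1,-1,-1,-1,-1,-1,-1,-1,-1,-1,-1,-1,-1,-1,-1,-1,-1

steps = 4; useful = 96; efficiency = 96/128 = 3/4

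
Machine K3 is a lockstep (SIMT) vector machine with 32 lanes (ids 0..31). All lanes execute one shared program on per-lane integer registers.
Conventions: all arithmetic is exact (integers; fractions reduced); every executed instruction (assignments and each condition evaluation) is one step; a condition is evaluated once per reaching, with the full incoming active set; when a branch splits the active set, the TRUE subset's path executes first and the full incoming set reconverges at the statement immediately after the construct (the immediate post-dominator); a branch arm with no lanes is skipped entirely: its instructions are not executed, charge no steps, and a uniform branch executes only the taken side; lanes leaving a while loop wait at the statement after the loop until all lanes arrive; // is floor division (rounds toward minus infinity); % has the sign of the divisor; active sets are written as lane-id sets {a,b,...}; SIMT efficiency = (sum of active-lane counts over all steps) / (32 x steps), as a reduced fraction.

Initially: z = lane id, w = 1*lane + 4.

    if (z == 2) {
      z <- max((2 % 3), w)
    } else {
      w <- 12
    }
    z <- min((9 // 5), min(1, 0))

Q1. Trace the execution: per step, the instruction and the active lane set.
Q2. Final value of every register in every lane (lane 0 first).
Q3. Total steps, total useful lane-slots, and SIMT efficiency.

step 0: eval (z == 2)                {0,1,2,3,4,5,6,7,8,9,10,11,12,13,14,15,16,17,18,19,20,21,22,23,24,25,26,27,28,29,30,31}
step 1: z <- max((2 % 3), w)         {2}
step 2: w <- 12                      {0,1,3,4,5,6,7,8,9,10,11,12,13,14,15,16,17,18,19,20,21,22,23,24,25,26,27,28,29,30,31}
step 3: z <- min((9 // 5), min(1, 0)) {0,1,2,3,4,5,6,7,8,9,10,11,12,13,14,15,16,17,18,19,20,21,22,23,24,25,26,27,28,29,30,31}

Answer: 4 steps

z: 0,0,0,0,0,0,0,0,0,0,0,0,0,0,0,0,0,0,0,0,0,0,0,0,0,0,0,0,0,0,0,0
w: 12,12,6,12,12,12,12,12,12,12,12,12,12,12,12,12,12,12,12,12,12,12,12,12,12,12,12,12,12,12,12,12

steps = 4; useful = 96; efficiency = 96/128 = 3/4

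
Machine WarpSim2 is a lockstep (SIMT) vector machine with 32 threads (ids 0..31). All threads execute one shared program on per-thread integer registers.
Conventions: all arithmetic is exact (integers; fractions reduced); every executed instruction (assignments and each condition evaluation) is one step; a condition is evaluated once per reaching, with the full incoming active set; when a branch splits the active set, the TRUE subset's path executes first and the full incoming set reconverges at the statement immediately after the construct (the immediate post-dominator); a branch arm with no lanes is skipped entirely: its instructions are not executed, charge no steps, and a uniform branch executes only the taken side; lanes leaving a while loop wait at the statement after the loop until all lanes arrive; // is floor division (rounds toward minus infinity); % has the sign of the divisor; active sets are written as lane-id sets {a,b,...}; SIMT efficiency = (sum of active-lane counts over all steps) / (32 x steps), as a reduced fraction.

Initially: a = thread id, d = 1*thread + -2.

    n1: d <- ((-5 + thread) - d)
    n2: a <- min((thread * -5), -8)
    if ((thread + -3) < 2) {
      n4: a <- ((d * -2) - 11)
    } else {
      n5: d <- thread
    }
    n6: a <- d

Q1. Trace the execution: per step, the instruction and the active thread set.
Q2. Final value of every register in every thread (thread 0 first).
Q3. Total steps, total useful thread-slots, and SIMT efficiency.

step 0: d <- ((-5 + thread) - d)     {0,1,2,3,4,5,6,7,8,9,10,11,12,13,14,15,16,17,18,19,20,21,22,23,24,25,26,27,28,29,30,31}
step 1: a <- min((thread * -5), -8)  {0,1,2,3,4,5,6,7,8,9,10,11,12,13,14,15,16,17,18,19,20,21,22,23,24,25,26,27,28,29,30,31}
step 2: eval ((thread + -3) < 2)     {0,1,2,3,4,5,6,7,8,9,10,11,12,13,14,15,16,17,18,19,20,21,22,23,24,25,26,27,28,29,30,31}
step 3: a <- ((d * -2) - 11)         {0,1,2,3,4}
step 4: d <- thread                  {5,6,7,8,9,10,11,12,13,14,15,16,17,18,19,20,21,22,23,24,25,26,27,28,29,30,31}
step 5: a <- d                       {0,1,2,3,4,5,6,7,8,9,10,11,12,13,14,15,16,17,18,19,20,21,22,23,24,25,26,27,28,29,30,31}

Answer: 6 steps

a: -3,-3,-3,-3,-3,5,6,7,8,9,10,11,12,13,14,15,16,17,18,19,20,21,22,23,24,25,26,27,28,29,30,31
d: -3,-3,-3,-3,-3,5,6,7,8,9,10,11,12,13,14,15,16,17,18,19,20,21,22,23,24,25,26,27,28,29,30,31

steps = 6; useful = 160; efficiency = 160/192 = 5/6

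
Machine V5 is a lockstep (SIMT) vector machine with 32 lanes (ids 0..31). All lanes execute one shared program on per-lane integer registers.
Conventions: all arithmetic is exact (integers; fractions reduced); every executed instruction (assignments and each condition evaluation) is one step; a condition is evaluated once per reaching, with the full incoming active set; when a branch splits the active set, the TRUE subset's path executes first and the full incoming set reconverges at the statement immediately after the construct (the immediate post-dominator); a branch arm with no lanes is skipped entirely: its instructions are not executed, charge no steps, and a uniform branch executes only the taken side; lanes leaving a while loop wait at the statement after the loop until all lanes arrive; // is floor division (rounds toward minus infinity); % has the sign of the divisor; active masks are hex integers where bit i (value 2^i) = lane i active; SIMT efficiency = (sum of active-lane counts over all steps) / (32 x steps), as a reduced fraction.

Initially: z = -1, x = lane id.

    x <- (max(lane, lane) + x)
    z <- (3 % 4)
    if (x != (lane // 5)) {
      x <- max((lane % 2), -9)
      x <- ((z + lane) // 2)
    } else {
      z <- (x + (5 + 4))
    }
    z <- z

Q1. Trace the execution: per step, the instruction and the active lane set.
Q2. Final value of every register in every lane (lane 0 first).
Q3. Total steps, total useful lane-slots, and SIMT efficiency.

step 0: x <- (max(lane, lane) + x)   0xffffffff
step 1: z <- (3 % 4)                 0xffffffff
step 2: eval (x != (lane // 5))      0xffffffff
step 3: x <- max((lane % 2), -9)     0xfffffffe
step 4: x <- ((z + lane) // 2)       0xfffffffe
step 5: z <- (x + (5 + 4))           0x00000001
step 6: z <- z                       0xffffffff

Answer: 7 steps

z: 9,3,3,3,3,3,3,3,3,3,3,3,3,3,3,3,3,3,3,3,3,3,3,3,3,3,3,3,3,3,3,3
x: 0,2,2,3,3,4,4,5,5,6,6,7,7,8,8,9,9,10,10,11,11,12,12,13,13,14,14,15,15,16,16,17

steps = 7; useful = 191; efficiency = 191/224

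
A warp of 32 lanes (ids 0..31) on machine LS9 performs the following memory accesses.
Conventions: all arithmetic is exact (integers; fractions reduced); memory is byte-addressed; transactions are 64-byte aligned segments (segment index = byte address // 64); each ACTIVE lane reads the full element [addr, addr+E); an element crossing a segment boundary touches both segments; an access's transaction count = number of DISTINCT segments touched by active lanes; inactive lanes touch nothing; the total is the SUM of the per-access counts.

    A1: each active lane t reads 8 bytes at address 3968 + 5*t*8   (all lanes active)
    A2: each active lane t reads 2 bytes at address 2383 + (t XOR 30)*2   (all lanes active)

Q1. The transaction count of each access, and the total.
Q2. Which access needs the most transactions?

A1: 20 transactions
A2: 2 transactions

Answer: 20,2; total 22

Answer: A1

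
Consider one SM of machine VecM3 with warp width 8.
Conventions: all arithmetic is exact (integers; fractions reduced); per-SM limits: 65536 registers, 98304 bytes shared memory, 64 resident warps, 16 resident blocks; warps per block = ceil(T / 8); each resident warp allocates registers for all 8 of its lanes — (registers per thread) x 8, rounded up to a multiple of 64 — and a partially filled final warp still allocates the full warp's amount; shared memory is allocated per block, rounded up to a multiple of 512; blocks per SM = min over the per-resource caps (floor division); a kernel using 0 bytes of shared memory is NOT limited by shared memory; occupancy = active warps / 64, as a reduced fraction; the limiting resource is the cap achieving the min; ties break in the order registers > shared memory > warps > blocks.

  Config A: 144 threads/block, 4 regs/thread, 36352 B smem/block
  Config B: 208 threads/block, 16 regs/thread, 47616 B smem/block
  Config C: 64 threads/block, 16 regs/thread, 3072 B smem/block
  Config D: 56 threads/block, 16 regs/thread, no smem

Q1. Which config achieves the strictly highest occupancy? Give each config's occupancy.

occupancies: A 9/16, B 13/16, C 1, D 63/64

Answer: C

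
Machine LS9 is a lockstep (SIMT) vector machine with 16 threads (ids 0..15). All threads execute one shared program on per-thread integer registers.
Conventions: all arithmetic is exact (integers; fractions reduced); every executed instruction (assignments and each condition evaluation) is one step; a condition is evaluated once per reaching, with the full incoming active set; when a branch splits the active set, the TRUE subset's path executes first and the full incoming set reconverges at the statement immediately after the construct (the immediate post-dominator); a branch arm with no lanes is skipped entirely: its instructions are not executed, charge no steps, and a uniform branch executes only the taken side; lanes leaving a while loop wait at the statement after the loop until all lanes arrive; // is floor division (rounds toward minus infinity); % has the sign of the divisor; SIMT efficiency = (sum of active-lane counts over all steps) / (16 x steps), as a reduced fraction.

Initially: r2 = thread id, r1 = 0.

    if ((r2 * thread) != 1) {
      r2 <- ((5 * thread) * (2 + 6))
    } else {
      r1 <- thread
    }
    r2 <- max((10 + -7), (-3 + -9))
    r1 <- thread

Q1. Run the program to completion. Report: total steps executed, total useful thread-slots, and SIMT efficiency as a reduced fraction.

Answer: 5 steps, 64 useful, 4/5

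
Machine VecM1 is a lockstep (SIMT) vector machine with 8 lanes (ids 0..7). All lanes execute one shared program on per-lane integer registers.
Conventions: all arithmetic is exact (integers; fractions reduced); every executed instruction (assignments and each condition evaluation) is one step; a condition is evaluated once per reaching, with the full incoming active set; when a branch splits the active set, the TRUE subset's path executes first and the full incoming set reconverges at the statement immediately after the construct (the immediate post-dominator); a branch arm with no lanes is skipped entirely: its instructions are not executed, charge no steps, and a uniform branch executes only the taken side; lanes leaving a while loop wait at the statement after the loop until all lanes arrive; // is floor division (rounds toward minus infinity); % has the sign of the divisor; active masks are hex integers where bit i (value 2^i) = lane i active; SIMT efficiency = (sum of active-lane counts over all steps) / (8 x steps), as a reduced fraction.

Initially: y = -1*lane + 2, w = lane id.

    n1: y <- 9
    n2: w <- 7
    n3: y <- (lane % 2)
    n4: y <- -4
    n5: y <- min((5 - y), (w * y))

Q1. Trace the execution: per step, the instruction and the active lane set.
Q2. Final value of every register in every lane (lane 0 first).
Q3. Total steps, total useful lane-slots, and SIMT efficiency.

step 0: y <- 9                       0xff
step 1: w <- 7                       0xff
step 2: y <- (lane % 2)              0xff
step 3: y <- -4                      0xff
step 4: y <- min((5 - y), (w * y))   0xff

Answer: 5 steps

y: -28,-28,-28,-28,-28,-28,-28,-28
w: 7,7,7,7,7,7,7,7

steps = 5; useful = 40; efficiency = 40/40 = 1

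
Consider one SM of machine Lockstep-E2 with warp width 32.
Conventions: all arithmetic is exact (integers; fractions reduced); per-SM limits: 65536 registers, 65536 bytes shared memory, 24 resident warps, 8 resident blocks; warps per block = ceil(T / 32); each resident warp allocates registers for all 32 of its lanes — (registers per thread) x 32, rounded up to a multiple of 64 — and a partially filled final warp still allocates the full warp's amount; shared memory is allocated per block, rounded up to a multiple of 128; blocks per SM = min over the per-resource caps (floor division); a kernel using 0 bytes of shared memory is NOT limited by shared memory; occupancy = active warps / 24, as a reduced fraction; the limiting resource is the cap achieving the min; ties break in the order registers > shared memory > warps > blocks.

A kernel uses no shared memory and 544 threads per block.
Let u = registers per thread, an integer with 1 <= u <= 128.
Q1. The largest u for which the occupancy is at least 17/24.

Answer: u = 120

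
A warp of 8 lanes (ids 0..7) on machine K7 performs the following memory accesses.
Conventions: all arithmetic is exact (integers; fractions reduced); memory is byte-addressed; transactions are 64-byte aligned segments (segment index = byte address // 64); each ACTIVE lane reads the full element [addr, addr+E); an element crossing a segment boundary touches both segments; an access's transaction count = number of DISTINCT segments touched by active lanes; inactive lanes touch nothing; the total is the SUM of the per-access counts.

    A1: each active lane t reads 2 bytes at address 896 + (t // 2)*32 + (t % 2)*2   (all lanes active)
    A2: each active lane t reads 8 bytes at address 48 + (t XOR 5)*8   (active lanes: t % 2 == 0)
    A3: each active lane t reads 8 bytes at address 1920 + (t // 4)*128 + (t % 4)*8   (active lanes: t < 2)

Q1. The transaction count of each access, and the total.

A1: 2 transactions
A2: 2 transactions
A3: 1 transaction

Answer: 2,2,1; total 5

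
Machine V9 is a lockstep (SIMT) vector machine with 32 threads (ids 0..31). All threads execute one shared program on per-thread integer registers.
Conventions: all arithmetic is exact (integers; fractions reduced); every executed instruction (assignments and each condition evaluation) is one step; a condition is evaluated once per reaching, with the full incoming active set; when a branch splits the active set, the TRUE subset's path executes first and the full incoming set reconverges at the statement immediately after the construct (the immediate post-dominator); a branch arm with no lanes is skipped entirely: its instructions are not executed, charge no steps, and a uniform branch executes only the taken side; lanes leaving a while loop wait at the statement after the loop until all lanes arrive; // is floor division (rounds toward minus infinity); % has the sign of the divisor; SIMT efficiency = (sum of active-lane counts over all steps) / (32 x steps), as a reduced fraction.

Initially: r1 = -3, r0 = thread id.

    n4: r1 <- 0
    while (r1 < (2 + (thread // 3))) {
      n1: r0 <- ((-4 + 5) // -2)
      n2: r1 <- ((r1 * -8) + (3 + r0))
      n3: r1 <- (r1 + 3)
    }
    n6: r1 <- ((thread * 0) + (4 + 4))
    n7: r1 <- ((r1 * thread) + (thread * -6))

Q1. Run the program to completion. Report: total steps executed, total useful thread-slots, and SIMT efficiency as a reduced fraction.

Answer: 16 steps, 416 useful, 13/16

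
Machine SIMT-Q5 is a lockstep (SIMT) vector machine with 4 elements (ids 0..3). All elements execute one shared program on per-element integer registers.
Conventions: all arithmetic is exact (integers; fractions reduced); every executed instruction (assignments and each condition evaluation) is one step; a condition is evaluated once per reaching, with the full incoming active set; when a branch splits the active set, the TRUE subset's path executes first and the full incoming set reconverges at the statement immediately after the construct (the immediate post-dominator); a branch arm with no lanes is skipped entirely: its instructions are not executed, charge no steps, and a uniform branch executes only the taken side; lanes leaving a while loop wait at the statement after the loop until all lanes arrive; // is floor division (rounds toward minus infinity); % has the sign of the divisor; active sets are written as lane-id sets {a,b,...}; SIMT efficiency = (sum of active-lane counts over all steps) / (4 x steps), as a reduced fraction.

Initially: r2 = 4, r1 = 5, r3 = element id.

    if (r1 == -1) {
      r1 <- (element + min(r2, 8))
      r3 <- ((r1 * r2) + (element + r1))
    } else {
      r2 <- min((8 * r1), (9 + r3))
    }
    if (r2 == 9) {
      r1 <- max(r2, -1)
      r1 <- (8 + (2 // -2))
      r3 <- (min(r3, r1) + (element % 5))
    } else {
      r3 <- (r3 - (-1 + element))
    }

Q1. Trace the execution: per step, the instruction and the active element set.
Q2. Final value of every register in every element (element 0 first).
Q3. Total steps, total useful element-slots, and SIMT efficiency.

step 0: eval (r1 == -1)              {0,1,2,3}
step 1: r2 <- min((8 * r1), (9 + r3)) {0,1,2,3}
step 2: eval (r2 == 9)               {0,1,2,3}
step 3: r1 <- max(r2, -1)            {0}
step 4: r1 <- (8 + (2 // -2))        {0}
step 5: r3 <- (min(r3, r1) + (element % 5)) {0}
step 6: r3 <- (r3 - (-1 + element))  {1,2,3}

Answer: 7 steps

r2: 9,10,11,12
r1: 7,5,5,5
r3: 0,1,1,1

steps = 7; useful = 18; efficiency = 18/28 = 9/14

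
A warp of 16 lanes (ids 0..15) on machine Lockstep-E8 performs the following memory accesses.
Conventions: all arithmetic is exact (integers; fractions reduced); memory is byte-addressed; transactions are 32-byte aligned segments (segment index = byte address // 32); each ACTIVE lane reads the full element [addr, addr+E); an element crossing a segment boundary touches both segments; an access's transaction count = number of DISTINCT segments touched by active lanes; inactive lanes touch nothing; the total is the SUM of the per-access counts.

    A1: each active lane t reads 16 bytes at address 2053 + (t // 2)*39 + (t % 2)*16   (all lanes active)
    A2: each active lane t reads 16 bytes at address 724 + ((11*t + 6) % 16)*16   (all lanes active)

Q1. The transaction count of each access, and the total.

A1: 10 transactions
A2: 9 transactions

Answer: 10,9; total 19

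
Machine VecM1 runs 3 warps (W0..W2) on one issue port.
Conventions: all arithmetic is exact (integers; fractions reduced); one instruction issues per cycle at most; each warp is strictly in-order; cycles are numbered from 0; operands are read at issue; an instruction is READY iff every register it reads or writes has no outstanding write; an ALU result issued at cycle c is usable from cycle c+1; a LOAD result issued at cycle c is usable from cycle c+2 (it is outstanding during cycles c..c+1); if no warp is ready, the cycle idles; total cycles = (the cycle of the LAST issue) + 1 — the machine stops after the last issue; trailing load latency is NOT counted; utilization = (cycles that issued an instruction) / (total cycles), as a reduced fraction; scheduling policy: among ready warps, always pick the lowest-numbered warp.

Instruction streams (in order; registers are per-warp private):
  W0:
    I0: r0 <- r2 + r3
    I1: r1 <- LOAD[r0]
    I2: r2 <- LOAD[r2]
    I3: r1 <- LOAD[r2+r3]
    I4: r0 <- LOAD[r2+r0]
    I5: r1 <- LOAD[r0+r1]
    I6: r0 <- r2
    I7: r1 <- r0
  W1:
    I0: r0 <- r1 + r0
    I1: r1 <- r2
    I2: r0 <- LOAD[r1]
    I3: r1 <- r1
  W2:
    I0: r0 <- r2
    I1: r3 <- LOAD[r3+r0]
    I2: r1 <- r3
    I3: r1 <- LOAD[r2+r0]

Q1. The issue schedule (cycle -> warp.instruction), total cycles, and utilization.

cycle 0: W0.I0
cycle 1: W0.I1
cycle 2: W0.I2
cycle 3: W1.I0
cycle 4: W0.I3
cycle 5: W0.I4
cycle 6: W1.I1
cycle 7: W0.I5
cycle 8: W0.I6
cycle 9: W0.I7
cycle 10: W1.I2
cycle 11: W1.I3
cycle 12: W2.I0
cycle 13: W2.I1
cycle 14: idle
cycle 15: W2.I2
cycle 16: W2.I3

Answer: 17 cycles, utilization 16/17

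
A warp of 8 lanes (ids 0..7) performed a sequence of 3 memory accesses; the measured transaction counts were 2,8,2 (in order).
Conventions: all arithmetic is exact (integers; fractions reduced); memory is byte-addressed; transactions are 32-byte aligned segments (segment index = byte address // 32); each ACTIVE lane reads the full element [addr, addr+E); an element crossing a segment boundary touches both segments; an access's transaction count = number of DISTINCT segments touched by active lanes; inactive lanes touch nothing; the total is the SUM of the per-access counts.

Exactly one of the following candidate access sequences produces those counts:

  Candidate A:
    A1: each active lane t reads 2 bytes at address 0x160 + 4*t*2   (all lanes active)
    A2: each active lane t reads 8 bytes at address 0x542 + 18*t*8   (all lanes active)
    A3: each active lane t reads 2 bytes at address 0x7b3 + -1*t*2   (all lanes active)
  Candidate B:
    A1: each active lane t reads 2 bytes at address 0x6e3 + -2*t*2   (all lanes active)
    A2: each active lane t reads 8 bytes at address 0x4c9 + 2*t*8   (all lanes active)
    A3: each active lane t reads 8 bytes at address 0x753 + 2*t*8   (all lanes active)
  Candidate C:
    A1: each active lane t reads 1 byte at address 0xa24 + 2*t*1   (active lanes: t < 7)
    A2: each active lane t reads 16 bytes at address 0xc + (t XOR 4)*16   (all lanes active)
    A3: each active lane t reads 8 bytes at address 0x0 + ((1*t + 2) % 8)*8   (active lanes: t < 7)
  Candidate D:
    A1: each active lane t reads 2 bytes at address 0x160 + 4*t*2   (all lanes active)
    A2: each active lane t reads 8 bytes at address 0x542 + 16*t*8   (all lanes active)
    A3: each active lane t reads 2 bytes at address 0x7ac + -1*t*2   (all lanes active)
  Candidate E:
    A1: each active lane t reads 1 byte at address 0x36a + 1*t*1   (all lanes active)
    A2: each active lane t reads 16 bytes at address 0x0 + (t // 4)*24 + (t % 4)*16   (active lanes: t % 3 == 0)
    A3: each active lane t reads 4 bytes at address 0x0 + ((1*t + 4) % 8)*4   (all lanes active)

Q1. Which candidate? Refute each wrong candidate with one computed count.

A: A3 gives 1 transaction, not 2
B: A2 gives 5 transactions, not 8
C: A1 gives 1 transaction, not 2
E: A1 gives 1 transaction, not 2
D: all counts match (2,8,2)

Answer: D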